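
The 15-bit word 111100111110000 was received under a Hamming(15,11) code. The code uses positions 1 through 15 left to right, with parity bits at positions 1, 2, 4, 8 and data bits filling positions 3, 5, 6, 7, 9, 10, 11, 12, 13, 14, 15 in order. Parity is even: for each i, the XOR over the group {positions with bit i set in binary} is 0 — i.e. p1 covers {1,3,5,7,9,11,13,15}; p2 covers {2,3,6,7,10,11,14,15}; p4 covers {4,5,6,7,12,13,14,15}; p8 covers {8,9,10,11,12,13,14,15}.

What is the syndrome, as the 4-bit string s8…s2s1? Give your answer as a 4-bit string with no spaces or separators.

0011

s1 (pos 1,3,5,7,9,11,13,15): 1⊕1⊕0⊕1⊕1⊕1⊕0⊕0 = 1
s2 (pos 2,3,6,7,10,11,14,15): 1⊕1⊕0⊕1⊕1⊕1⊕0⊕0 = 1
s4 (pos 4,5,6,7,12,13,14,15): 1⊕0⊕0⊕1⊕0⊕0⊕0⊕0 = 0
s8 (pos 8,9,10,11,12,13,14,15): 1⊕1⊕1⊕1⊕0⊕0⊕0⊕0 = 0
Syndrome s8…s1 = 0011 → error at position 3.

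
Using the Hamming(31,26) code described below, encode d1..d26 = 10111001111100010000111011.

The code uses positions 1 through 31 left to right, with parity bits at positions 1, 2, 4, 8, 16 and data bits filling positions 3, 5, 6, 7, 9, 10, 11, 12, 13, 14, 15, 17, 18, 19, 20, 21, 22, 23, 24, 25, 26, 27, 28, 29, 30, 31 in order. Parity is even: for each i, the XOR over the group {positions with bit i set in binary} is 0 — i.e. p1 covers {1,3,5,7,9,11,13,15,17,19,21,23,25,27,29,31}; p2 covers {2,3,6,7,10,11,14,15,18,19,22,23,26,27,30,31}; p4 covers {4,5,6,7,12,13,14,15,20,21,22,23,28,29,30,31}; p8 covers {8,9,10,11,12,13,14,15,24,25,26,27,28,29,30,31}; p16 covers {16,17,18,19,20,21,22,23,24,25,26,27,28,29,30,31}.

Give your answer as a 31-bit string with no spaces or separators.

1110011010011111100010000111011

Place data at non-parity positions: p1 p2 1 p4 0 1 1 p8 1 0 0 1 1 1 1 p16 1 0 0 0 1 0 0 0 0 1 1 1 0 1 1
p1 (pos 1,3,5,7,9,11,13,15,17,19,21,23,25,27,29,31): XOR of data positions = 1⊕0⊕1⊕1⊕0⊕1⊕1⊕1⊕0⊕1⊕0⊕0⊕1⊕0⊕1 = 1
p2 (pos 2,3,6,7,10,11,14,15,18,19,22,23,26,27,30,31): XOR of data positions = 1⊕1⊕1⊕0⊕0⊕1⊕1⊕0⊕0⊕0⊕0⊕1⊕1⊕1⊕1 = 1
p4 (pos 4,5,6,7,12,13,14,15,20,21,22,23,28,29,30,31): XOR of data positions = 0⊕1⊕1⊕1⊕1⊕1⊕1⊕0⊕1⊕0⊕0⊕1⊕0⊕1⊕1 = 0
p8 (pos 8,9,10,11,12,13,14,15,24,25,26,27,28,29,30,31): XOR of data positions = 1⊕0⊕0⊕1⊕1⊕1⊕1⊕0⊕0⊕1⊕1⊕1⊕0⊕1⊕1 = 0
p16 (pos 16,17,18,19,20,21,22,23,24,25,26,27,28,29,30,31): XOR of data positions = 1⊕0⊕0⊕0⊕1⊕0⊕0⊕0⊕0⊕1⊕1⊕1⊕0⊕1⊕1 = 1
Codeword: 1110011010011111100010000111011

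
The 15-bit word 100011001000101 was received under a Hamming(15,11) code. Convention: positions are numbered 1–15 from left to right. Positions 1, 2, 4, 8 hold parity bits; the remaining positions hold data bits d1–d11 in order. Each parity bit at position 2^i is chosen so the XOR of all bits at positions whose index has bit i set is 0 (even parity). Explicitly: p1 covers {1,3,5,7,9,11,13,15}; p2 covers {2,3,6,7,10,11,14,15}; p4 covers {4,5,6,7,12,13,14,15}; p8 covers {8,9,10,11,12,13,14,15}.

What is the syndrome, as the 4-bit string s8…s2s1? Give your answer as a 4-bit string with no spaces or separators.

1001

s1 (pos 1,3,5,7,9,11,13,15): 1⊕0⊕1⊕0⊕1⊕0⊕1⊕1 = 1
s2 (pos 2,3,6,7,10,11,14,15): 0⊕0⊕1⊕0⊕0⊕0⊕0⊕1 = 0
s4 (pos 4,5,6,7,12,13,14,15): 0⊕1⊕1⊕0⊕0⊕1⊕0⊕1 = 0
s8 (pos 8,9,10,11,12,13,14,15): 0⊕1⊕0⊕0⊕0⊕1⊕0⊕1 = 1
Syndrome s8…s1 = 1001 → error at position 9.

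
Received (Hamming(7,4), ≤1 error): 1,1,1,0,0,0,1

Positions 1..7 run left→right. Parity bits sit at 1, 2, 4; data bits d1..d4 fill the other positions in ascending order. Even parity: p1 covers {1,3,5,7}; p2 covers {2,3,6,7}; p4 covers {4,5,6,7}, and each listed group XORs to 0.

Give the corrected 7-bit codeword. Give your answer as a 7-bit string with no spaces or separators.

s1 (pos 1,3,5,7): 1⊕1⊕0⊕1 = 1
s2 (pos 2,3,6,7): 1⊕1⊕0⊕1 = 1
s4 (pos 4,5,6,7): 0⊕0⊕0⊕1 = 1
Syndrome s4…s1 = 111 → error at position 7.
Flip position 7: 1110001 → 1110000

1110000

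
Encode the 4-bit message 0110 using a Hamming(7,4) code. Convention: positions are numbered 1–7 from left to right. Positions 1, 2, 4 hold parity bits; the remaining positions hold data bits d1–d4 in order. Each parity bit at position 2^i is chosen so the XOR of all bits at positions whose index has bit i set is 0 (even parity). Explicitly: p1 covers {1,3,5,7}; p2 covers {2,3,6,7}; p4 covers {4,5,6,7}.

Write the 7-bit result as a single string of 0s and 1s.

1100110

Place data at non-parity positions: p1 p2 0 p4 1 1 0
p1 (pos 1,3,5,7): XOR of data positions = 0⊕1⊕0 = 1
p2 (pos 2,3,6,7): XOR of data positions = 0⊕1⊕0 = 1
p4 (pos 4,5,6,7): XOR of data positions = 1⊕1⊕0 = 0
Codeword: 1100110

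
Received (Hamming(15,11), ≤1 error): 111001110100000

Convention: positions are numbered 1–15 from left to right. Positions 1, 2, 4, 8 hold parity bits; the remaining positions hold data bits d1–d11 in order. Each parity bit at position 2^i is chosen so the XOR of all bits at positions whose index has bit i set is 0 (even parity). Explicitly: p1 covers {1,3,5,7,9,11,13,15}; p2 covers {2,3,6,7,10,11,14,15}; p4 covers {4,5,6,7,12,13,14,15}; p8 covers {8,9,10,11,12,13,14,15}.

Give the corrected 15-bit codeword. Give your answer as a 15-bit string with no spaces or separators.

s1 (pos 1,3,5,7,9,11,13,15): 1⊕1⊕0⊕1⊕0⊕0⊕0⊕0 = 1
s2 (pos 2,3,6,7,10,11,14,15): 1⊕1⊕1⊕1⊕1⊕0⊕0⊕0 = 1
s4 (pos 4,5,6,7,12,13,14,15): 0⊕0⊕1⊕1⊕0⊕0⊕0⊕0 = 0
s8 (pos 8,9,10,11,12,13,14,15): 1⊕0⊕1⊕0⊕0⊕0⊕0⊕0 = 0
Syndrome s8…s1 = 0011 → error at position 3.
Flip position 3: 111001110100000 → 110001110100000

110001110100000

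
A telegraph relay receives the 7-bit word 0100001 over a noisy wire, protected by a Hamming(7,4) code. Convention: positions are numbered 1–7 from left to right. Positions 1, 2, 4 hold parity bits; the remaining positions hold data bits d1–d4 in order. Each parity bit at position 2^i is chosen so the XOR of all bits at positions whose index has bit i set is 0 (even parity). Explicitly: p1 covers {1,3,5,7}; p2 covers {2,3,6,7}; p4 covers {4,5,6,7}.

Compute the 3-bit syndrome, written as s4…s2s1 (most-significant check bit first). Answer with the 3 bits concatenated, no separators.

s1 (pos 1,3,5,7): 0⊕0⊕0⊕1 = 1
s2 (pos 2,3,6,7): 1⊕0⊕0⊕1 = 0
s4 (pos 4,5,6,7): 0⊕0⊕0⊕1 = 1
Syndrome s4…s1 = 101 → error at position 5.

101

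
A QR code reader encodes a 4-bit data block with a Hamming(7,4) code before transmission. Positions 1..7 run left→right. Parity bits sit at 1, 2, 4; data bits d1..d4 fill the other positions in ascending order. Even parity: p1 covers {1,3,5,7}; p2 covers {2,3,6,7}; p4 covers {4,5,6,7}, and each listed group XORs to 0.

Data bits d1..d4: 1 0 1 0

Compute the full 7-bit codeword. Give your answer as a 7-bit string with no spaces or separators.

1011010

Place data at non-parity positions: p1 p2 1 p4 0 1 0
p1 (pos 1,3,5,7): XOR of data positions = 1⊕0⊕0 = 1
p2 (pos 2,3,6,7): XOR of data positions = 1⊕1⊕0 = 0
p4 (pos 4,5,6,7): XOR of data positions = 0⊕1⊕0 = 1
Codeword: 1011010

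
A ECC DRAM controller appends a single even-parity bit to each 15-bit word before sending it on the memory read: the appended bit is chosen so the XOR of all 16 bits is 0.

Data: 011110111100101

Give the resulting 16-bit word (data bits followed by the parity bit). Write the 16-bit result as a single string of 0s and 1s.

0111101111001010

XOR of the 15 data bits: 0⊕1⊕1⊕1⊕1⊕0⊕1⊕1⊕1⊕1⊕0⊕0⊕1⊕0⊕1 = 0
Parity bit = 0 (so all 16 bits XOR to 0).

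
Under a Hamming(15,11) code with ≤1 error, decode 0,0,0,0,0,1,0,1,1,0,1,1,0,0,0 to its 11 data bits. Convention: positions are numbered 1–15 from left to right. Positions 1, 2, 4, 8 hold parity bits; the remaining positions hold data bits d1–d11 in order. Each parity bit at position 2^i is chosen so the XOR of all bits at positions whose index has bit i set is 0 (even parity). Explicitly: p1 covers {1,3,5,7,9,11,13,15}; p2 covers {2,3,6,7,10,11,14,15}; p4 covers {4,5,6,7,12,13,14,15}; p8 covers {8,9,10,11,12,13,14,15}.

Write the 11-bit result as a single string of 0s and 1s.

00101011000

s1 (pos 1,3,5,7,9,11,13,15): 0⊕0⊕0⊕0⊕1⊕1⊕0⊕0 = 0
s2 (pos 2,3,6,7,10,11,14,15): 0⊕0⊕1⊕0⊕0⊕1⊕0⊕0 = 0
s4 (pos 4,5,6,7,12,13,14,15): 0⊕0⊕1⊕0⊕1⊕0⊕0⊕0 = 0
s8 (pos 8,9,10,11,12,13,14,15): 1⊕1⊕0⊕1⊕1⊕0⊕0⊕0 = 0
Syndrome s8…s1 = 0000 → no error.
Read data bits from positions 3,5,6,7,9,10,11,12,13,14,15: 00101011000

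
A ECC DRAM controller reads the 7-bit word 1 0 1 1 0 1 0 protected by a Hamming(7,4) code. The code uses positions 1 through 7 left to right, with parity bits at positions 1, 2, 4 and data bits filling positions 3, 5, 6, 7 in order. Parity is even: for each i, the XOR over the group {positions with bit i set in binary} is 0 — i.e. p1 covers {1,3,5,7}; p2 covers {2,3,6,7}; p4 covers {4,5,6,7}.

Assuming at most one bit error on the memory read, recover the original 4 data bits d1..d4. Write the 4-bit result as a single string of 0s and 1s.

s1 (pos 1,3,5,7): 1⊕1⊕0⊕0 = 0
s2 (pos 2,3,6,7): 0⊕1⊕1⊕0 = 0
s4 (pos 4,5,6,7): 1⊕0⊕1⊕0 = 0
Syndrome s4…s1 = 000 → no error.
Read data bits from positions 3,5,6,7: 1010

1010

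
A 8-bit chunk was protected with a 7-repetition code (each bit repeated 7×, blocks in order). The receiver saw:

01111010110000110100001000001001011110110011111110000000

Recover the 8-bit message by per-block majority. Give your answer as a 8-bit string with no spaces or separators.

10001110

Block 1 (0111101): 5 ones → 1
Block 2 (0110000): 2 ones → 0
Block 3 (1101000): 3 ones → 0
Block 4 (0100000): 1 one → 0
Block 5 (1001011): 4 ones → 1
Block 6 (1101100): 4 ones → 1
Block 7 (1111111): 7 ones → 1
Block 8 (0000000): 0 ones → 0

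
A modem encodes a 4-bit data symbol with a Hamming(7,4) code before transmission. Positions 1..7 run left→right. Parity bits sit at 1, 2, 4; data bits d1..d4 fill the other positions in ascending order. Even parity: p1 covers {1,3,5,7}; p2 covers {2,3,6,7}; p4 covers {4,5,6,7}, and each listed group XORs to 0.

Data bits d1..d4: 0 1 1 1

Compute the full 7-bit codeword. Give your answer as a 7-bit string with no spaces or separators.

0001111

Place data at non-parity positions: p1 p2 0 p4 1 1 1
p1 (pos 1,3,5,7): XOR of data positions = 0⊕1⊕1 = 0
p2 (pos 2,3,6,7): XOR of data positions = 0⊕1⊕1 = 0
p4 (pos 4,5,6,7): XOR of data positions = 1⊕1⊕1 = 1
Codeword: 0001111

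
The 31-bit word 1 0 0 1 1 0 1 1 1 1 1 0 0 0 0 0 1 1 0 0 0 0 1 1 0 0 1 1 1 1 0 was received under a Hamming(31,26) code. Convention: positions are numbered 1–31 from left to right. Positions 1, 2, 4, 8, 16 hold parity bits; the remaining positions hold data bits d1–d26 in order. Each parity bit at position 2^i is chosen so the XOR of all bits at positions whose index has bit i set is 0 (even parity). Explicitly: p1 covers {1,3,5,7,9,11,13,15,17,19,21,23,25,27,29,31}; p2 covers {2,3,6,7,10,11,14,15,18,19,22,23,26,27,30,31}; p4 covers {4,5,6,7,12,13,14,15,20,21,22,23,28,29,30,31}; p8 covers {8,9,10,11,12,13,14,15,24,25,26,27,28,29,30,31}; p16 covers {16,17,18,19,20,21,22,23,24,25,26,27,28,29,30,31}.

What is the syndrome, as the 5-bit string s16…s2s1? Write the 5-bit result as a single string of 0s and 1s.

s1 (pos 1,3,5,7,9,11,13,15,17,19,21,23,25,27,29,31): 1⊕0⊕1⊕1⊕1⊕1⊕0⊕0⊕1⊕0⊕0⊕1⊕0⊕1⊕1⊕0 = 1
s2 (pos 2,3,6,7,10,11,14,15,18,19,22,23,26,27,30,31): 0⊕0⊕0⊕1⊕1⊕1⊕0⊕0⊕1⊕0⊕0⊕1⊕0⊕1⊕1⊕0 = 1
s4 (pos 4,5,6,7,12,13,14,15,20,21,22,23,28,29,30,31): 1⊕1⊕0⊕1⊕0⊕0⊕0⊕0⊕0⊕0⊕0⊕1⊕1⊕1⊕1⊕0 = 1
s8 (pos 8,9,10,11,12,13,14,15,24,25,26,27,28,29,30,31): 1⊕1⊕1⊕1⊕0⊕0⊕0⊕0⊕1⊕0⊕0⊕1⊕1⊕1⊕1⊕0 = 1
s16 (pos 16,17,18,19,20,21,22,23,24,25,26,27,28,29,30,31): 0⊕1⊕1⊕0⊕0⊕0⊕0⊕1⊕1⊕0⊕0⊕1⊕1⊕1⊕1⊕0 = 0
Syndrome s16…s1 = 01111 → error at position 15.

01111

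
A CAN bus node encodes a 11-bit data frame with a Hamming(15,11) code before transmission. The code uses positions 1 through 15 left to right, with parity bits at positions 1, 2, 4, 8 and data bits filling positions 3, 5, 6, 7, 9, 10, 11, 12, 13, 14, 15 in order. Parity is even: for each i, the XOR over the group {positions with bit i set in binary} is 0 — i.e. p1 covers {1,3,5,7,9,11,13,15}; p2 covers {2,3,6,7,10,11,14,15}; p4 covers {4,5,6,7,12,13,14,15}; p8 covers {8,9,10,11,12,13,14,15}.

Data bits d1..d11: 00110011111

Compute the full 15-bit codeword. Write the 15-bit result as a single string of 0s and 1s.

010001110011111

Place data at non-parity positions: p1 p2 0 p4 0 1 1 p8 0 0 1 1 1 1 1
p1 (pos 1,3,5,7,9,11,13,15): XOR of data positions = 0⊕0⊕1⊕0⊕1⊕1⊕1 = 0
p2 (pos 2,3,6,7,10,11,14,15): XOR of data positions = 0⊕1⊕1⊕0⊕1⊕1⊕1 = 1
p4 (pos 4,5,6,7,12,13,14,15): XOR of data positions = 0⊕1⊕1⊕1⊕1⊕1⊕1 = 0
p8 (pos 8,9,10,11,12,13,14,15): XOR of data positions = 0⊕0⊕1⊕1⊕1⊕1⊕1 = 1
Codeword: 010001110011111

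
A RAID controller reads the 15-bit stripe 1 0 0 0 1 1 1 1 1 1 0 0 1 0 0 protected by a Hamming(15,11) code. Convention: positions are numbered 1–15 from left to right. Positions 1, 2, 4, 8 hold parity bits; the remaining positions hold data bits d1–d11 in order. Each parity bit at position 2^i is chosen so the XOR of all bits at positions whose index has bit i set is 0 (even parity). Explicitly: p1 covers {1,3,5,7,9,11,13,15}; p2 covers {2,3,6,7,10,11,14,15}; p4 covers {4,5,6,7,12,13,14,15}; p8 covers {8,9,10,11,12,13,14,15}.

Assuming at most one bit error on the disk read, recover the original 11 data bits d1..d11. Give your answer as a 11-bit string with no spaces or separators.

11111100100

s1 (pos 1,3,5,7,9,11,13,15): 1⊕0⊕1⊕1⊕1⊕0⊕1⊕0 = 1
s2 (pos 2,3,6,7,10,11,14,15): 0⊕0⊕1⊕1⊕1⊕0⊕0⊕0 = 1
s4 (pos 4,5,6,7,12,13,14,15): 0⊕1⊕1⊕1⊕0⊕1⊕0⊕0 = 0
s8 (pos 8,9,10,11,12,13,14,15): 1⊕1⊕1⊕0⊕0⊕1⊕0⊕0 = 0
Syndrome s8…s1 = 0011 → error at position 3.
Flip position 3: 100011111100100 → 101011111100100
Read data bits from positions 3,5,6,7,9,10,11,12,13,14,15: 11111100100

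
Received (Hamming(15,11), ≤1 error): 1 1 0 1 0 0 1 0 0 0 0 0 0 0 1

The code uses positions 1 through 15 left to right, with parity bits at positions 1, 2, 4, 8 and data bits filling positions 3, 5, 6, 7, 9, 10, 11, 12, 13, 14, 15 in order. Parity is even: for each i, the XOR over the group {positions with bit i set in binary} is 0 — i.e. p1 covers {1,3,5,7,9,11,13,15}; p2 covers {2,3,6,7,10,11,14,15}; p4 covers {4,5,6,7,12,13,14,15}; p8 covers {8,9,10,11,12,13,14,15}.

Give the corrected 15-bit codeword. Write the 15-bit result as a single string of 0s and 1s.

s1 (pos 1,3,5,7,9,11,13,15): 1⊕0⊕0⊕1⊕0⊕0⊕0⊕1 = 1
s2 (pos 2,3,6,7,10,11,14,15): 1⊕0⊕0⊕1⊕0⊕0⊕0⊕1 = 1
s4 (pos 4,5,6,7,12,13,14,15): 1⊕0⊕0⊕1⊕0⊕0⊕0⊕1 = 1
s8 (pos 8,9,10,11,12,13,14,15): 0⊕0⊕0⊕0⊕0⊕0⊕0⊕1 = 1
Syndrome s8…s1 = 1111 → error at position 15.
Flip position 15: 110100100000001 → 110100100000000

110100100000000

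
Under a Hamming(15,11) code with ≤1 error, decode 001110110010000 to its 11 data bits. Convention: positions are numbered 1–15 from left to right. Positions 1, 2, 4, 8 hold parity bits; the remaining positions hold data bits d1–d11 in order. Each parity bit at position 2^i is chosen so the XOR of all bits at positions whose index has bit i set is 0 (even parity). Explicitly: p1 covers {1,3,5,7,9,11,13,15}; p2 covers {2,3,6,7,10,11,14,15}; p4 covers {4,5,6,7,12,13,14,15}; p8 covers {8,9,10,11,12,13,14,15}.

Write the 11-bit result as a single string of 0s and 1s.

s1 (pos 1,3,5,7,9,11,13,15): 0⊕1⊕1⊕1⊕0⊕1⊕0⊕0 = 0
s2 (pos 2,3,6,7,10,11,14,15): 0⊕1⊕0⊕1⊕0⊕1⊕0⊕0 = 1
s4 (pos 4,5,6,7,12,13,14,15): 1⊕1⊕0⊕1⊕0⊕0⊕0⊕0 = 1
s8 (pos 8,9,10,11,12,13,14,15): 1⊕0⊕0⊕1⊕0⊕0⊕0⊕0 = 0
Syndrome s8…s1 = 0110 → error at position 6.
Flip position 6: 001110110010000 → 001111110010000
Read data bits from positions 3,5,6,7,9,10,11,12,13,14,15: 11110010000

11110010000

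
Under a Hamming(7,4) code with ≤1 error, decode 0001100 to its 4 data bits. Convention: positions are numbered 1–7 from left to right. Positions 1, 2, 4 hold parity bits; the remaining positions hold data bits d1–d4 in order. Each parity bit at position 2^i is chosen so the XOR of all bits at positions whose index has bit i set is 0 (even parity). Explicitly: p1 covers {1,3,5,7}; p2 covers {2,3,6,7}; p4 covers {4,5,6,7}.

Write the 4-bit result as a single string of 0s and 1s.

0100

s1 (pos 1,3,5,7): 0⊕0⊕1⊕0 = 1
s2 (pos 2,3,6,7): 0⊕0⊕0⊕0 = 0
s4 (pos 4,5,6,7): 1⊕1⊕0⊕0 = 0
Syndrome s4…s1 = 001 → error at position 1.
Flip position 1: 0001100 → 1001100
Read data bits from positions 3,5,6,7: 0100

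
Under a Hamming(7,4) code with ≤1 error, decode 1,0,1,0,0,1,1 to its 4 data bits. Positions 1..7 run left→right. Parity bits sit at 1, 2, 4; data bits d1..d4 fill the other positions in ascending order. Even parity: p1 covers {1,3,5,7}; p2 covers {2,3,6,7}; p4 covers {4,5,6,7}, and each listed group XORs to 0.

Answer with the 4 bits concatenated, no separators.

s1 (pos 1,3,5,7): 1⊕1⊕0⊕1 = 1
s2 (pos 2,3,6,7): 0⊕1⊕1⊕1 = 1
s4 (pos 4,5,6,7): 0⊕0⊕1⊕1 = 0
Syndrome s4…s1 = 011 → error at position 3.
Flip position 3: 1010011 → 1000011
Read data bits from positions 3,5,6,7: 0011

0011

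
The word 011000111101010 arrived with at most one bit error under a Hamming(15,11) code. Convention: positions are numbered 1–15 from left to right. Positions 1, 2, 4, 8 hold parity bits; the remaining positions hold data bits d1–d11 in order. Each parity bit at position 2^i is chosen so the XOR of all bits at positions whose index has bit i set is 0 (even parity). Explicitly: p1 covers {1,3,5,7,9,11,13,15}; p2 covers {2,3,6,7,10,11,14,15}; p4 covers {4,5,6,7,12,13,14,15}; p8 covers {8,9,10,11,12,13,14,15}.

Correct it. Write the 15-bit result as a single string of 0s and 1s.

011000111101011

s1 (pos 1,3,5,7,9,11,13,15): 0⊕1⊕0⊕1⊕1⊕0⊕0⊕0 = 1
s2 (pos 2,3,6,7,10,11,14,15): 1⊕1⊕0⊕1⊕1⊕0⊕1⊕0 = 1
s4 (pos 4,5,6,7,12,13,14,15): 0⊕0⊕0⊕1⊕1⊕0⊕1⊕0 = 1
s8 (pos 8,9,10,11,12,13,14,15): 1⊕1⊕1⊕0⊕1⊕0⊕1⊕0 = 1
Syndrome s8…s1 = 1111 → error at position 15.
Flip position 15: 011000111101010 → 011000111101011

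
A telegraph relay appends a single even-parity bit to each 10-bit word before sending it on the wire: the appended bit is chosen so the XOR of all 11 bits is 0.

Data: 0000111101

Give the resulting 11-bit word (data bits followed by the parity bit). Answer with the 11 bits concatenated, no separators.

00001111011

XOR of the 10 data bits: 0⊕0⊕0⊕0⊕1⊕1⊕1⊕1⊕0⊕1 = 1
Parity bit = 1 (so all 11 bits XOR to 0).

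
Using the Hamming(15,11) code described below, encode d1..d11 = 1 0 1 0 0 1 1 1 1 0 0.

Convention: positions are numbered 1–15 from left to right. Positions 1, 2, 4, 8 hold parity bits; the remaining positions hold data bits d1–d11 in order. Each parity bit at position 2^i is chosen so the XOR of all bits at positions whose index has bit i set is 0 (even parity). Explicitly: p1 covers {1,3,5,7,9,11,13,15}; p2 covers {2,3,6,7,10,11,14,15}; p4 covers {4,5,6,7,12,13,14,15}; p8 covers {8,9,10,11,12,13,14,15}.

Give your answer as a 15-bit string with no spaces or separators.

Place data at non-parity positions: p1 p2 1 p4 0 1 0 p8 0 1 1 1 1 0 0
p1 (pos 1,3,5,7,9,11,13,15): XOR of data positions = 1⊕0⊕0⊕0⊕1⊕1⊕0 = 1
p2 (pos 2,3,6,7,10,11,14,15): XOR of data positions = 1⊕1⊕0⊕1⊕1⊕0⊕0 = 0
p4 (pos 4,5,6,7,12,13,14,15): XOR of data positions = 0⊕1⊕0⊕1⊕1⊕0⊕0 = 1
p8 (pos 8,9,10,11,12,13,14,15): XOR of data positions = 0⊕1⊕1⊕1⊕1⊕0⊕0 = 0
Codeword: 101101000111100

101101000111100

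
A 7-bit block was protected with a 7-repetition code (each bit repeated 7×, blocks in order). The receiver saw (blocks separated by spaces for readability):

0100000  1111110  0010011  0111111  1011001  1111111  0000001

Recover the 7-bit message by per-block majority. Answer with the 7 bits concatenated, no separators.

Block 1 (0100000): 1 one → 0
Block 2 (1111110): 6 ones → 1
Block 3 (0010011): 3 ones → 0
Block 4 (0111111): 6 ones → 1
Block 5 (1011001): 4 ones → 1
Block 6 (1111111): 7 ones → 1
Block 7 (0000001): 1 one → 0

0101110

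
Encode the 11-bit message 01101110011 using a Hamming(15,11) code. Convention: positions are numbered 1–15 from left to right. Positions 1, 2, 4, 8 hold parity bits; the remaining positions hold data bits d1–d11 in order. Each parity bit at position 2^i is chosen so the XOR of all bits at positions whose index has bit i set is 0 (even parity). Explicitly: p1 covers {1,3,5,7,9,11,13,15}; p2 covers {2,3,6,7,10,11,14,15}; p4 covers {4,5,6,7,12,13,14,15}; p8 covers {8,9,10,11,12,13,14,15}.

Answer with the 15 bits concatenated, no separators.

Place data at non-parity positions: p1 p2 0 p4 1 1 0 p8 1 1 1 0 0 1 1
p1 (pos 1,3,5,7,9,11,13,15): XOR of data positions = 0⊕1⊕0⊕1⊕1⊕0⊕1 = 0
p2 (pos 2,3,6,7,10,11,14,15): XOR of data positions = 0⊕1⊕0⊕1⊕1⊕1⊕1 = 1
p4 (pos 4,5,6,7,12,13,14,15): XOR of data positions = 1⊕1⊕0⊕0⊕0⊕1⊕1 = 0
p8 (pos 8,9,10,11,12,13,14,15): XOR of data positions = 1⊕1⊕1⊕0⊕0⊕1⊕1 = 1
Codeword: 010011011110011

010011011110011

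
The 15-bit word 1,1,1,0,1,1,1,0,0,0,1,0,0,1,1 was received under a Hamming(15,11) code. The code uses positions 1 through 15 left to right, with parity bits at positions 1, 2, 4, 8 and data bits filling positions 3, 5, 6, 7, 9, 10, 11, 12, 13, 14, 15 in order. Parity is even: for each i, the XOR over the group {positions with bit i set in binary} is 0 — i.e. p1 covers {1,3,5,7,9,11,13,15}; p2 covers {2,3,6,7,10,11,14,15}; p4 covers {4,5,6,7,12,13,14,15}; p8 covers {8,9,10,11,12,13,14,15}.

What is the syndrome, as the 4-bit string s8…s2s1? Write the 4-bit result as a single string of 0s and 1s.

1110

s1 (pos 1,3,5,7,9,11,13,15): 1⊕1⊕1⊕1⊕0⊕1⊕0⊕1 = 0
s2 (pos 2,3,6,7,10,11,14,15): 1⊕1⊕1⊕1⊕0⊕1⊕1⊕1 = 1
s4 (pos 4,5,6,7,12,13,14,15): 0⊕1⊕1⊕1⊕0⊕0⊕1⊕1 = 1
s8 (pos 8,9,10,11,12,13,14,15): 0⊕0⊕0⊕1⊕0⊕0⊕1⊕1 = 1
Syndrome s8…s1 = 1110 → error at position 14.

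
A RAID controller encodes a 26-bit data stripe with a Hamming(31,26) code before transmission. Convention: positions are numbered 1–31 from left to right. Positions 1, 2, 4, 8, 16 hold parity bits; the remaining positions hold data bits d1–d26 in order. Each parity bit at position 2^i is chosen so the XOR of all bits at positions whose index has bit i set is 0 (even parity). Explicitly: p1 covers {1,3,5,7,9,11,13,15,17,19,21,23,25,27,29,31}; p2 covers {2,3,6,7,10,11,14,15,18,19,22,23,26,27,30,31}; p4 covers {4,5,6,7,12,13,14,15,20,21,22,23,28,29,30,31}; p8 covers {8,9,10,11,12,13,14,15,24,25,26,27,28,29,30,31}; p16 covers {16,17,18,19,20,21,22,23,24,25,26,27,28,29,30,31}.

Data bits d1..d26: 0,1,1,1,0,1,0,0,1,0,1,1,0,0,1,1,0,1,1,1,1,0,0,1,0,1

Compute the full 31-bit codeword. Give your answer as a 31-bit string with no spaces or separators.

Place data at non-parity positions: p1 p2 0 p4 1 1 1 p8 0 1 0 0 1 0 1 p16 1 0 0 1 1 0 1 1 1 1 0 0 1 0 1
p1 (pos 1,3,5,7,9,11,13,15,17,19,21,23,25,27,29,31): XOR of data positions = 0⊕1⊕1⊕0⊕0⊕1⊕1⊕1⊕0⊕1⊕1⊕1⊕0⊕1⊕1 = 0
p2 (pos 2,3,6,7,10,11,14,15,18,19,22,23,26,27,30,31): XOR of data positions = 0⊕1⊕1⊕1⊕0⊕0⊕1⊕0⊕0⊕0⊕1⊕1⊕0⊕0⊕1 = 1
p4 (pos 4,5,6,7,12,13,14,15,20,21,22,23,28,29,30,31): XOR of data positions = 1⊕1⊕1⊕0⊕1⊕0⊕1⊕1⊕1⊕0⊕1⊕0⊕1⊕0⊕1 = 0
p8 (pos 8,9,10,11,12,13,14,15,24,25,26,27,28,29,30,31): XOR of data positions = 0⊕1⊕0⊕0⊕1⊕0⊕1⊕1⊕1⊕1⊕0⊕0⊕1⊕0⊕1 = 0
p16 (pos 16,17,18,19,20,21,22,23,24,25,26,27,28,29,30,31): XOR of data positions = 1⊕0⊕0⊕1⊕1⊕0⊕1⊕1⊕1⊕1⊕0⊕0⊕1⊕0⊕1 = 1
Codeword: 0100111001001011100110111100101

0100111001001011100110111100101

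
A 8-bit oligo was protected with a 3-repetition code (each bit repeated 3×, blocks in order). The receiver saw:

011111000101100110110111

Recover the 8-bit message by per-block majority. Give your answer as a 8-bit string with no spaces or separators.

11010111

Block 1 (011): 2 ones → 1
Block 2 (111): 3 ones → 1
Block 3 (000): 0 ones → 0
Block 4 (101): 2 ones → 1
Block 5 (100): 1 one → 0
Block 6 (110): 2 ones → 1
Block 7 (110): 2 ones → 1
Block 8 (111): 3 ones → 1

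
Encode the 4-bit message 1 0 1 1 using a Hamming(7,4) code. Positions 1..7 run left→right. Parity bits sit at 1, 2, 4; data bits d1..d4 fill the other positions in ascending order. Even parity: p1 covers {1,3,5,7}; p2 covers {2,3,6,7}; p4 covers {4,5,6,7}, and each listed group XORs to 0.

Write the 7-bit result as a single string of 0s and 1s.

0110011

Place data at non-parity positions: p1 p2 1 p4 0 1 1
p1 (pos 1,3,5,7): XOR of data positions = 1⊕0⊕1 = 0
p2 (pos 2,3,6,7): XOR of data positions = 1⊕1⊕1 = 1
p4 (pos 4,5,6,7): XOR of data positions = 0⊕1⊕1 = 0
Codeword: 0110011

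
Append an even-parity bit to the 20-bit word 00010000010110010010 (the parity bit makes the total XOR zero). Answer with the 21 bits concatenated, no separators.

000100000101100100100

XOR of the 20 data bits: 0⊕0⊕0⊕1⊕0⊕0⊕0⊕0⊕0⊕1⊕0⊕1⊕1⊕0⊕0⊕1⊕0⊕0⊕1⊕0 = 0
Parity bit = 0 (so all 21 bits XOR to 0).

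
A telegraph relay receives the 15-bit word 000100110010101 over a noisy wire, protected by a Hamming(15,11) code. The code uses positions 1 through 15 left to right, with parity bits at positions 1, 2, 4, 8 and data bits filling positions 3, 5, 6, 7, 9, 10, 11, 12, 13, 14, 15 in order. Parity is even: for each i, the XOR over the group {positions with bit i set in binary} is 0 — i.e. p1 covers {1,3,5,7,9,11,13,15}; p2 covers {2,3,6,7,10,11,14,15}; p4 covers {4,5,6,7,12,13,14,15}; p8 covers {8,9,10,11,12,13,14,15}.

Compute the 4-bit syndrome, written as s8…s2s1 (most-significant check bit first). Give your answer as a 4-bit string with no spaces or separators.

0010

s1 (pos 1,3,5,7,9,11,13,15): 0⊕0⊕0⊕1⊕0⊕1⊕1⊕1 = 0
s2 (pos 2,3,6,7,10,11,14,15): 0⊕0⊕0⊕1⊕0⊕1⊕0⊕1 = 1
s4 (pos 4,5,6,7,12,13,14,15): 1⊕0⊕0⊕1⊕0⊕1⊕0⊕1 = 0
s8 (pos 8,9,10,11,12,13,14,15): 1⊕0⊕0⊕1⊕0⊕1⊕0⊕1 = 0
Syndrome s8…s1 = 0010 → error at position 2.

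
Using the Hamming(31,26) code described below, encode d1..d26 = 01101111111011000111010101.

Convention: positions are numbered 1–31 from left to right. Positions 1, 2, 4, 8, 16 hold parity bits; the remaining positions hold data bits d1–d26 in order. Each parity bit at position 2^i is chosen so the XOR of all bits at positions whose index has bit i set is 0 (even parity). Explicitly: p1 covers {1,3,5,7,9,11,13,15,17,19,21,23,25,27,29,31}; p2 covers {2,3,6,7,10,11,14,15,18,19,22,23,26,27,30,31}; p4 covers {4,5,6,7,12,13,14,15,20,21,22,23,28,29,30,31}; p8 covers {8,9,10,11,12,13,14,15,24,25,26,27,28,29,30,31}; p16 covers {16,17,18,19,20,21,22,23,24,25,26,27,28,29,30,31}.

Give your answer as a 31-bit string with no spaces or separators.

1001110011111110011000111010101

Place data at non-parity positions: p1 p2 0 p4 1 1 0 p8 1 1 1 1 1 1 1 p16 0 1 1 0 0 0 1 1 1 0 1 0 1 0 1
p1 (pos 1,3,5,7,9,11,13,15,17,19,21,23,25,27,29,31): XOR of data positions = 0⊕1⊕0⊕1⊕1⊕1⊕1⊕0⊕1⊕0⊕1⊕1⊕1⊕1⊕1 = 1
p2 (pos 2,3,6,7,10,11,14,15,18,19,22,23,26,27,30,31): XOR of data positions = 0⊕1⊕0⊕1⊕1⊕1⊕1⊕1⊕1⊕0⊕1⊕0⊕1⊕0⊕1 = 0
p4 (pos 4,5,6,7,12,13,14,15,20,21,22,23,28,29,30,31): XOR of data positions = 1⊕1⊕0⊕1⊕1⊕1⊕1⊕0⊕0⊕0⊕1⊕0⊕1⊕0⊕1 = 1
p8 (pos 8,9,10,11,12,13,14,15,24,25,26,27,28,29,30,31): XOR of data positions = 1⊕1⊕1⊕1⊕1⊕1⊕1⊕1⊕1⊕0⊕1⊕0⊕1⊕0⊕1 = 0
p16 (pos 16,17,18,19,20,21,22,23,24,25,26,27,28,29,30,31): XOR of data positions = 0⊕1⊕1⊕0⊕0⊕0⊕1⊕1⊕1⊕0⊕1⊕0⊕1⊕0⊕1 = 0
Codeword: 1001110011111110011000111010101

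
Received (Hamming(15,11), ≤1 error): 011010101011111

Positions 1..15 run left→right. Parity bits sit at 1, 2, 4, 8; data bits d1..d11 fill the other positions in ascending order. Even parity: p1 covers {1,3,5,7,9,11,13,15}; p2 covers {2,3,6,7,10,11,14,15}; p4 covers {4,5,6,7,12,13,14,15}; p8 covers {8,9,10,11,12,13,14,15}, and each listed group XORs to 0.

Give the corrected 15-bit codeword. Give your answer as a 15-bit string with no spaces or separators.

s1 (pos 1,3,5,7,9,11,13,15): 0⊕1⊕1⊕1⊕1⊕1⊕1⊕1 = 1
s2 (pos 2,3,6,7,10,11,14,15): 1⊕1⊕0⊕1⊕0⊕1⊕1⊕1 = 0
s4 (pos 4,5,6,7,12,13,14,15): 0⊕1⊕0⊕1⊕1⊕1⊕1⊕1 = 0
s8 (pos 8,9,10,11,12,13,14,15): 0⊕1⊕0⊕1⊕1⊕1⊕1⊕1 = 0
Syndrome s8…s1 = 0001 → error at position 1.
Flip position 1: 011010101011111 → 111010101011111

111010101011111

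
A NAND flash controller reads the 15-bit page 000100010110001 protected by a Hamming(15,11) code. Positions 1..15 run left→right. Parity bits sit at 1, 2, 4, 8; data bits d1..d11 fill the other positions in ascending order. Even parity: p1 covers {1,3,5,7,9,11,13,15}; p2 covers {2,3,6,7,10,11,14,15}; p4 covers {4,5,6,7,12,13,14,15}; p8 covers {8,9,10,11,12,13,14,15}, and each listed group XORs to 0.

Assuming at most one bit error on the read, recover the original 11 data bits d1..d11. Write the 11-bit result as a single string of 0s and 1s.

s1 (pos 1,3,5,7,9,11,13,15): 0⊕0⊕0⊕0⊕0⊕1⊕0⊕1 = 0
s2 (pos 2,3,6,7,10,11,14,15): 0⊕0⊕0⊕0⊕1⊕1⊕0⊕1 = 1
s4 (pos 4,5,6,7,12,13,14,15): 1⊕0⊕0⊕0⊕0⊕0⊕0⊕1 = 0
s8 (pos 8,9,10,11,12,13,14,15): 1⊕0⊕1⊕1⊕0⊕0⊕0⊕1 = 0
Syndrome s8…s1 = 0010 → error at position 2.
Flip position 2: 000100010110001 → 010100010110001
Read data bits from positions 3,5,6,7,9,10,11,12,13,14,15: 00000110001

00000110001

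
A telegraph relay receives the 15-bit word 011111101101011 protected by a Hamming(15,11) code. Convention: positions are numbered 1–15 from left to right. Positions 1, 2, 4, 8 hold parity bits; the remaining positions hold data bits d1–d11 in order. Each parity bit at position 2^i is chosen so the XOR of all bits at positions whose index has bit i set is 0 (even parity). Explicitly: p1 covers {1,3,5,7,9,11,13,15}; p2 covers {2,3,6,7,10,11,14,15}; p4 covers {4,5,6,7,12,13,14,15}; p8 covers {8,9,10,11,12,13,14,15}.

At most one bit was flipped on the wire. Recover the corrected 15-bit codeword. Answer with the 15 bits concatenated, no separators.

011111101101010

s1 (pos 1,3,5,7,9,11,13,15): 0⊕1⊕1⊕1⊕1⊕0⊕0⊕1 = 1
s2 (pos 2,3,6,7,10,11,14,15): 1⊕1⊕1⊕1⊕1⊕0⊕1⊕1 = 1
s4 (pos 4,5,6,7,12,13,14,15): 1⊕1⊕1⊕1⊕1⊕0⊕1⊕1 = 1
s8 (pos 8,9,10,11,12,13,14,15): 0⊕1⊕1⊕0⊕1⊕0⊕1⊕1 = 1
Syndrome s8…s1 = 1111 → error at position 15.
Flip position 15: 011111101101011 → 011111101101010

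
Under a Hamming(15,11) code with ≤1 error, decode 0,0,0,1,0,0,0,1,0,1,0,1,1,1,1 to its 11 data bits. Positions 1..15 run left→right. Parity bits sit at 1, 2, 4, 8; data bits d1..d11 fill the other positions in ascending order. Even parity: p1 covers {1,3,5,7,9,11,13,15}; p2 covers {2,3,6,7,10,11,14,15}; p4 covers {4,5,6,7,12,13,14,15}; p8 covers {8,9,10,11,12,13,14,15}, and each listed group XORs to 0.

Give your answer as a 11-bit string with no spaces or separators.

s1 (pos 1,3,5,7,9,11,13,15): 0⊕0⊕0⊕0⊕0⊕0⊕1⊕1 = 0
s2 (pos 2,3,6,7,10,11,14,15): 0⊕0⊕0⊕0⊕1⊕0⊕1⊕1 = 1
s4 (pos 4,5,6,7,12,13,14,15): 1⊕0⊕0⊕0⊕1⊕1⊕1⊕1 = 1
s8 (pos 8,9,10,11,12,13,14,15): 1⊕0⊕1⊕0⊕1⊕1⊕1⊕1 = 0
Syndrome s8…s1 = 0110 → error at position 6.
Flip position 6: 000100010101111 → 000101010101111
Read data bits from positions 3,5,6,7,9,10,11,12,13,14,15: 00100101111

00100101111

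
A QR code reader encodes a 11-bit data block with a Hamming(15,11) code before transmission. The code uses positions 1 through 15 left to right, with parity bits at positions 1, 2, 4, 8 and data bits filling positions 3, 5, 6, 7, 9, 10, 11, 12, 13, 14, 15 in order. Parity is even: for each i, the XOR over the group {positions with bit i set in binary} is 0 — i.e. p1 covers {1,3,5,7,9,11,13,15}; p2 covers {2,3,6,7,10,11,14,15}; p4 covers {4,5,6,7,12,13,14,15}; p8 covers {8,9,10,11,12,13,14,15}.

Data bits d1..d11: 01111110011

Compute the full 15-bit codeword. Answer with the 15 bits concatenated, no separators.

100111111110011

Place data at non-parity positions: p1 p2 0 p4 1 1 1 p8 1 1 1 0 0 1 1
p1 (pos 1,3,5,7,9,11,13,15): XOR of data positions = 0⊕1⊕1⊕1⊕1⊕0⊕1 = 1
p2 (pos 2,3,6,7,10,11,14,15): XOR of data positions = 0⊕1⊕1⊕1⊕1⊕1⊕1 = 0
p4 (pos 4,5,6,7,12,13,14,15): XOR of data positions = 1⊕1⊕1⊕0⊕0⊕1⊕1 = 1
p8 (pos 8,9,10,11,12,13,14,15): XOR of data positions = 1⊕1⊕1⊕0⊕0⊕1⊕1 = 1
Codeword: 100111111110011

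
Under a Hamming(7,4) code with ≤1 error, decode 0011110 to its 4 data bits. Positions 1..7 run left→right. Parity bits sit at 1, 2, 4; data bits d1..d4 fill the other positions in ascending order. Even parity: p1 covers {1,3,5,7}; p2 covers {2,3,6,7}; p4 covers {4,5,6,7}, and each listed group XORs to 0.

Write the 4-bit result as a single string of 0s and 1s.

s1 (pos 1,3,5,7): 0⊕1⊕1⊕0 = 0
s2 (pos 2,3,6,7): 0⊕1⊕1⊕0 = 0
s4 (pos 4,5,6,7): 1⊕1⊕1⊕0 = 1
Syndrome s4…s1 = 100 → error at position 4.
Flip position 4: 0011110 → 0010110
Read data bits from positions 3,5,6,7: 1110

1110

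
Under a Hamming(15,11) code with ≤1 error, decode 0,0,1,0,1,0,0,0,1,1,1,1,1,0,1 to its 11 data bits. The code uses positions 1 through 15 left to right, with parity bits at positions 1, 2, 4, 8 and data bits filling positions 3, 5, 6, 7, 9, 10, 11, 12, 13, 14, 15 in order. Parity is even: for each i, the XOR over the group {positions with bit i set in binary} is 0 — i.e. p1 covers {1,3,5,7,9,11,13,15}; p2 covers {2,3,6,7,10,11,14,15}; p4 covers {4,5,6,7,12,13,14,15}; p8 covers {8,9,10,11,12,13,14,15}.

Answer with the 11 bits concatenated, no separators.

11001111101

s1 (pos 1,3,5,7,9,11,13,15): 0⊕1⊕1⊕0⊕1⊕1⊕1⊕1 = 0
s2 (pos 2,3,6,7,10,11,14,15): 0⊕1⊕0⊕0⊕1⊕1⊕0⊕1 = 0
s4 (pos 4,5,6,7,12,13,14,15): 0⊕1⊕0⊕0⊕1⊕1⊕0⊕1 = 0
s8 (pos 8,9,10,11,12,13,14,15): 0⊕1⊕1⊕1⊕1⊕1⊕0⊕1 = 0
Syndrome s8…s1 = 0000 → no error.
Read data bits from positions 3,5,6,7,9,10,11,12,13,14,15: 11001111101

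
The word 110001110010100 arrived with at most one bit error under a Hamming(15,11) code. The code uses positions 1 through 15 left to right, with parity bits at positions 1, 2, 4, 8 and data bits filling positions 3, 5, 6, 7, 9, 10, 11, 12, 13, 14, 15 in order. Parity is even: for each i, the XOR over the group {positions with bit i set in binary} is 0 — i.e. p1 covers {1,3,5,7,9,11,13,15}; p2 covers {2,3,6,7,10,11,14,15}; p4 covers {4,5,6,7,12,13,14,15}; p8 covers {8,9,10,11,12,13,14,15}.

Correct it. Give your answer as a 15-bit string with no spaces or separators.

s1 (pos 1,3,5,7,9,11,13,15): 1⊕0⊕0⊕1⊕0⊕1⊕1⊕0 = 0
s2 (pos 2,3,6,7,10,11,14,15): 1⊕0⊕1⊕1⊕0⊕1⊕0⊕0 = 0
s4 (pos 4,5,6,7,12,13,14,15): 0⊕0⊕1⊕1⊕0⊕1⊕0⊕0 = 1
s8 (pos 8,9,10,11,12,13,14,15): 1⊕0⊕0⊕1⊕0⊕1⊕0⊕0 = 1
Syndrome s8…s1 = 1100 → error at position 12.
Flip position 12: 110001110010100 → 110001110011100

110001110011100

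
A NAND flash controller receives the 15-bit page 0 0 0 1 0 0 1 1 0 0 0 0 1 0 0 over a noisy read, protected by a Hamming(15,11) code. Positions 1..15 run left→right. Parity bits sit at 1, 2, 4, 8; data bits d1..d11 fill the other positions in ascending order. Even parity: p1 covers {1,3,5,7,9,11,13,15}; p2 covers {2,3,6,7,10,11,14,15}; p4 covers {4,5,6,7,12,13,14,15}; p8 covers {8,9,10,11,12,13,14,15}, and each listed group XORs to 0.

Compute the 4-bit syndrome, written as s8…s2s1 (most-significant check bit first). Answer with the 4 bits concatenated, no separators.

s1 (pos 1,3,5,7,9,11,13,15): 0⊕0⊕0⊕1⊕0⊕0⊕1⊕0 = 0
s2 (pos 2,3,6,7,10,11,14,15): 0⊕0⊕0⊕1⊕0⊕0⊕0⊕0 = 1
s4 (pos 4,5,6,7,12,13,14,15): 1⊕0⊕0⊕1⊕0⊕1⊕0⊕0 = 1
s8 (pos 8,9,10,11,12,13,14,15): 1⊕0⊕0⊕0⊕0⊕1⊕0⊕0 = 0
Syndrome s8…s1 = 0110 → error at position 6.

0110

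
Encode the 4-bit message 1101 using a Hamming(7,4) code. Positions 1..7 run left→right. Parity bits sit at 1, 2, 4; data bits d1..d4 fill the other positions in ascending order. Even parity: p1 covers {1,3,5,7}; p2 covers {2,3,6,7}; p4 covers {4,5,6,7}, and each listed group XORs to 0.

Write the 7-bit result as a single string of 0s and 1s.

Place data at non-parity positions: p1 p2 1 p4 1 0 1
p1 (pos 1,3,5,7): XOR of data positions = 1⊕1⊕1 = 1
p2 (pos 2,3,6,7): XOR of data positions = 1⊕0⊕1 = 0
p4 (pos 4,5,6,7): XOR of data positions = 1⊕0⊕1 = 0
Codeword: 1010101

1010101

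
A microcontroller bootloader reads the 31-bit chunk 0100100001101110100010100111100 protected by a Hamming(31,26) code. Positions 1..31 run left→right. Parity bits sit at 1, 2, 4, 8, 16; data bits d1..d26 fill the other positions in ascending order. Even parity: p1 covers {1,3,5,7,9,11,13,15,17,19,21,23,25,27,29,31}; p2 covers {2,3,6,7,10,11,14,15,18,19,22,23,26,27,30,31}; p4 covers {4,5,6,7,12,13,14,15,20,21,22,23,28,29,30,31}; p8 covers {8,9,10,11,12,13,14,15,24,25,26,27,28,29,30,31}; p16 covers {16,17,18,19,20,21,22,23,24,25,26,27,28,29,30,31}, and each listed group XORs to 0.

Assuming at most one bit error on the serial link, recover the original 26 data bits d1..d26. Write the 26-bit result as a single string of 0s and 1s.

s1 (pos 1,3,5,7,9,11,13,15,17,19,21,23,25,27,29,31): 0⊕0⊕1⊕0⊕0⊕1⊕1⊕1⊕1⊕0⊕1⊕1⊕0⊕1⊕1⊕0 = 1
s2 (pos 2,3,6,7,10,11,14,15,18,19,22,23,26,27,30,31): 1⊕0⊕0⊕0⊕1⊕1⊕1⊕1⊕0⊕0⊕0⊕1⊕1⊕1⊕0⊕0 = 0
s4 (pos 4,5,6,7,12,13,14,15,20,21,22,23,28,29,30,31): 0⊕1⊕0⊕0⊕0⊕1⊕1⊕1⊕0⊕1⊕0⊕1⊕1⊕1⊕0⊕0 = 0
s8 (pos 8,9,10,11,12,13,14,15,24,25,26,27,28,29,30,31): 0⊕0⊕1⊕1⊕0⊕1⊕1⊕1⊕0⊕0⊕1⊕1⊕1⊕1⊕0⊕0 = 1
s16 (pos 16,17,18,19,20,21,22,23,24,25,26,27,28,29,30,31): 0⊕1⊕0⊕0⊕0⊕1⊕0⊕1⊕0⊕0⊕1⊕1⊕1⊕1⊕0⊕0 = 1
Syndrome s16…s1 = 11001 → error at position 25.
Flip position 25: 0100100001101110100010100111100 → 0100100001101110100010101111100
Read data bits from positions 3,5,6,7,9,10,11,12,13,14,15,17,18,19,20,21,22,23,24,25,26,27,28,29,30,31: 01000110111100010101111100

01000110111100010101111100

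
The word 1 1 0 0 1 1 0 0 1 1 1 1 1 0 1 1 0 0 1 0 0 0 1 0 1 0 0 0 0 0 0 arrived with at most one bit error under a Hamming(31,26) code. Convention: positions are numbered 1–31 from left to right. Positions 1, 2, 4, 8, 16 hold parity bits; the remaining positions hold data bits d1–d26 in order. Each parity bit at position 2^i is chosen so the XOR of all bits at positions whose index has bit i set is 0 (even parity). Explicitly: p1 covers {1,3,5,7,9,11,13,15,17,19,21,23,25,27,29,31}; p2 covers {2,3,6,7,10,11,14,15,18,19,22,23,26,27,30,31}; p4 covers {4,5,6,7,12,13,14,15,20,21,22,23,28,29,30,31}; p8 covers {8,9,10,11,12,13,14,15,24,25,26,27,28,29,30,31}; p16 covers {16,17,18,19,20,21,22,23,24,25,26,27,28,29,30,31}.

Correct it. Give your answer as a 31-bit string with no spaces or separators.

1100110011011011001000101000000

s1 (pos 1,3,5,7,9,11,13,15,17,19,21,23,25,27,29,31): 1⊕0⊕1⊕0⊕1⊕1⊕1⊕1⊕0⊕1⊕0⊕1⊕1⊕0⊕0⊕0 = 1
s2 (pos 2,3,6,7,10,11,14,15,18,19,22,23,26,27,30,31): 1⊕0⊕1⊕0⊕1⊕1⊕0⊕1⊕0⊕1⊕0⊕1⊕0⊕0⊕0⊕0 = 1
s4 (pos 4,5,6,7,12,13,14,15,20,21,22,23,28,29,30,31): 0⊕1⊕1⊕0⊕1⊕1⊕0⊕1⊕0⊕0⊕0⊕1⊕0⊕0⊕0⊕0 = 0
s8 (pos 8,9,10,11,12,13,14,15,24,25,26,27,28,29,30,31): 0⊕1⊕1⊕1⊕1⊕1⊕0⊕1⊕0⊕1⊕0⊕0⊕0⊕0⊕0⊕0 = 1
s16 (pos 16,17,18,19,20,21,22,23,24,25,26,27,28,29,30,31): 1⊕0⊕0⊕1⊕0⊕0⊕0⊕1⊕0⊕1⊕0⊕0⊕0⊕0⊕0⊕0 = 0
Syndrome s16…s1 = 01011 → error at position 11.
Flip position 11: 1100110011111011001000101000000 → 1100110011011011001000101000000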